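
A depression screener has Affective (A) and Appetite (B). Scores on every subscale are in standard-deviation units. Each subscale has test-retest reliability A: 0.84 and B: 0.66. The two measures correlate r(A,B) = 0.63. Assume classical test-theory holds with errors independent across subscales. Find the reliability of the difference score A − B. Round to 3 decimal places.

0.324

Var(A−B) = 1 + 1 − 2·0.63 = 2 − 1.26 = 0.74.
Under uncorrelated errors the observed covariances equal the true-score covariances, so only the own-variance terms attenuate.
True-score variance = [0.84 + 0.66] − 1.26 = 1.5 − 1.26 = 0.24.
Reliability = 0.24 / 0.74 = 0.324.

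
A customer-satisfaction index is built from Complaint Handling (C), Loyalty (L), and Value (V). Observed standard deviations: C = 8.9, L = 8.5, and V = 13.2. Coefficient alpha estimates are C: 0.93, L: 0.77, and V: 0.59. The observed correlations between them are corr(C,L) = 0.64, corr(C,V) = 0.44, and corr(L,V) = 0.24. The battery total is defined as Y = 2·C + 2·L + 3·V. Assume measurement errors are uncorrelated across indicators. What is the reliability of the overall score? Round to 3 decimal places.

Var(Y) = 2²·8.9² + 2²·8.5² + 3²·13.2² + 2·[4·8.9·8.5·0.64 + 6·8.9·13.2·0.44 + 6·8.5·13.2·0.24] = 2174 + 1330.76 = 3504.76.
With uncorrelated errors the cross-covariances are all true-score covariance, so they carry over unchanged; only the diagonal terms shrink to ρᵢσᵢ².
True-score variance = [2²·8.9²·0.93 + 2²·8.5²·0.77 + 3²·13.2²·0.59] + 1330.76 = 1442.41 + 1330.76 = 2773.16.
Reliability = 2773.16 / 3504.76 = 0.791.

0.791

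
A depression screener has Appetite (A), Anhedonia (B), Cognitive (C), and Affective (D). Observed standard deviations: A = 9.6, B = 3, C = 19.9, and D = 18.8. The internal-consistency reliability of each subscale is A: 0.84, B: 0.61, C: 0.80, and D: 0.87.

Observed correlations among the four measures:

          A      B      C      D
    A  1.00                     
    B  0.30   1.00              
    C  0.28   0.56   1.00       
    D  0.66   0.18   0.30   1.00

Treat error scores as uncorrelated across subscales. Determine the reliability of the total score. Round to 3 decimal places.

0.906

Var(A+B+C+D) = 9.6² + 3² + 19.9² + 18.8² + 2·[9.6·3·0.30 + 9.6·19.9·0.28 + 9.6·18.8·0.66 + 3·19.9·0.56 + 3·18.8·0.18 + 19.9·18.8·0.30] = 850.61 + 674.136 = 1524.75.
With uncorrelated errors the cross-covariances are all true-score covariance, so they carry over unchanged; only the diagonal terms shrink to ρᵢσᵢ².
True-score variance = [9.6²·0.84 + 3²·0.61 + 19.9²·0.80 + 18.8²·0.87] + 674.136 = 707.205 + 674.136 = 1381.34.
Reliability = 1381.34 / 1524.75 = 0.906.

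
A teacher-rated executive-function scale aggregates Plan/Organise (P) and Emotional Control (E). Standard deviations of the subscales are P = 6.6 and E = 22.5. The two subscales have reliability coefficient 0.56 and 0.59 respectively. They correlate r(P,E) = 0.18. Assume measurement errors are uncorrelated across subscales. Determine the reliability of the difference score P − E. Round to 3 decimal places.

Var(P−E) = 6.6² + 22.5² − 2·6.6·22.5·0.18 = 549.81 − 53.46 = 496.35.
Because errors are independent across components, Cov(Tᵢ,Tⱼ) = Cov(Xᵢ,Xⱼ); the off-diagonal part of the true-score variance is the same as above.
True-score variance = [6.6²·0.56 + 22.5²·0.59] − 53.46 = 323.081 − 53.46 = 269.621.
Reliability = 269.621 / 496.35 = 0.543.

0.543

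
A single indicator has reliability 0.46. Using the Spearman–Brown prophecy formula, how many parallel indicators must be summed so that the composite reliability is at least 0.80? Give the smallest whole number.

k ≥ ρ*(1−ρ₁)/(ρ₁(1−ρ*)) = 0.80·0.54 / (0.46·0.20) = 4.696.
Smallest integer k = 5.

5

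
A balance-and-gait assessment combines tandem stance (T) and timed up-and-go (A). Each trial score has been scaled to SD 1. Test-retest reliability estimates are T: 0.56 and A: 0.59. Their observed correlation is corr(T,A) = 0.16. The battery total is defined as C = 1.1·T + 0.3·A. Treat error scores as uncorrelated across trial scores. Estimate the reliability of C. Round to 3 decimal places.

Var(C) = 1.1² + 0.3² + 2·[0.33·0.16] = 1.3 + 0.1056 = 1.4056.
Under uncorrelated errors the observed covariances equal the true-score covariances, so only the own-variance terms attenuate.
True-score variance = [1.1²·0.56 + 0.3²·0.59] + 0.1056 = 0.7307 + 0.1056 = 0.8363.
Reliability = 0.8363 / 1.4056 = 0.595.

0.595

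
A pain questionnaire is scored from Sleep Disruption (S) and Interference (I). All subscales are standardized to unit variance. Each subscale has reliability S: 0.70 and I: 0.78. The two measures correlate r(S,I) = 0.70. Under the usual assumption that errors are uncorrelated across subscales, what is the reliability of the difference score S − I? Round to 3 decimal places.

0.133

Var(S−I) = 1 + 1 − 2·0.70 = 2 − 1.4 = 0.6.
Because errors are independent across components, Cov(Tᵢ,Tⱼ) = Cov(Xᵢ,Xⱼ); the off-diagonal part of the true-score variance is the same as above.
True-score variance = [0.70 + 0.78] − 1.4 = 1.48 − 1.4 = 0.08.
Reliability = 0.08 / 0.6 = 0.133.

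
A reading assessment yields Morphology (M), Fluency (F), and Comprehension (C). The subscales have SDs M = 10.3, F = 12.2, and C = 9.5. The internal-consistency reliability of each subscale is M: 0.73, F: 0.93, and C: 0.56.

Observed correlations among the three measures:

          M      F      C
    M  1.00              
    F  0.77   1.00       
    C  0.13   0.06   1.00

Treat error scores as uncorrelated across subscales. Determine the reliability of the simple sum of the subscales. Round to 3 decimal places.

0.864

Var(M+F+C) = 10.3² + 12.2² + 9.5² + 2·[10.3·12.2·0.77 + 10.3·9.5·0.13 + 12.2·9.5·0.06] = 345.18 + 232.865 = 578.045.
Because errors are independent across components, Cov(Tᵢ,Tⱼ) = Cov(Xᵢ,Xⱼ); the off-diagonal part of the true-score variance is the same as above.
True-score variance = [10.3²·0.73 + 12.2²·0.93 + 9.5²·0.56] + 232.865 = 266.407 + 232.865 = 499.272.
Reliability = 499.272 / 578.045 = 0.864.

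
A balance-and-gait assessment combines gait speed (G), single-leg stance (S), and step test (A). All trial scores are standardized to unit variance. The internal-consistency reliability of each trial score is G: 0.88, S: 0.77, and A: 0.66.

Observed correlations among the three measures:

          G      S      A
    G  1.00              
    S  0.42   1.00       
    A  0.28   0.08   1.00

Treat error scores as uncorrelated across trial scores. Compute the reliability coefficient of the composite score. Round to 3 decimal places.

0.849

Var(G+S+A) = 3 + 2·[0.42 + 0.28 + 0.08] = 3 + 1.56 = 4.56.
With uncorrelated errors the cross-covariances are all true-score covariance, so they carry over unchanged; only the diagonal terms shrink to ρᵢσᵢ².
True-score variance = [0.88 + 0.77 + 0.66] + 1.56 = 2.31 + 1.56 = 3.87.
Reliability = 3.87 / 4.56 = 0.849.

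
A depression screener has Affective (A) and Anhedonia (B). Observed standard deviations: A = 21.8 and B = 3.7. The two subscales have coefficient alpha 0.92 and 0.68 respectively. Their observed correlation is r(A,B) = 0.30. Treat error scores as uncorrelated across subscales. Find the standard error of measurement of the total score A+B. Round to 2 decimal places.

6.51

Var(total) = 488.93 + 48.396 = 537.326.
True-score variance = 446.53 + 48.396 = 494.926, so reliability = 0.9211.
Error variance = 537.326 − 494.926 = 42.4; SEM = √42.4 = 6.51.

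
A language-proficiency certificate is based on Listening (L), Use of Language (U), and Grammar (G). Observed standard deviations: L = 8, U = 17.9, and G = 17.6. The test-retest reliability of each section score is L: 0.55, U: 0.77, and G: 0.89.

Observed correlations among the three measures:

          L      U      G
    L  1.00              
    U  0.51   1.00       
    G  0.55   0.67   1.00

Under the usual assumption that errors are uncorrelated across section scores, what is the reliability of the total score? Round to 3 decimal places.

Var(L+U+G) = 8² + 17.9² + 17.6² + 2·[8·17.9·0.51 + 8·17.6·0.55 + 17.9·17.6·0.67] = 694.17 + 723.098 = 1417.27.
Under uncorrelated errors the observed covariances equal the true-score covariances, so only the own-variance terms attenuate.
True-score variance = [8²·0.55 + 17.9²·0.77 + 17.6²·0.89] + 723.098 = 557.602 + 723.098 = 1280.7.
Reliability = 1280.7 / 1417.27 = 0.904.

0.904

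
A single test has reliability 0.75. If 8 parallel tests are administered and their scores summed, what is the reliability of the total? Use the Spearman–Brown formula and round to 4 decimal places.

0.9600

ρ_k = kρ / (1 + (k−1)ρ) = 8·0.75 / (1 + 7·0.75) = 6.000 / 6.250 = 0.9600.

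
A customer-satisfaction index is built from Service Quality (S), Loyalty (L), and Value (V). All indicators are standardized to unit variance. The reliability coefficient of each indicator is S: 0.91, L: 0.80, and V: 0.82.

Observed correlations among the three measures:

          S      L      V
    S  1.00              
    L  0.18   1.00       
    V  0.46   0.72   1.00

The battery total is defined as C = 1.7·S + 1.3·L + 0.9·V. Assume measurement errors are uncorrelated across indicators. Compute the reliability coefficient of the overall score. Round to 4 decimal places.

0.9198

Var(C) = 1.7² + 1.3² + 0.9² + 2·[2.21·0.18 + 1.53·0.46 + 1.17·0.72] = 5.39 + 3.888 = 9.278.
With uncorrelated errors the cross-covariances are all true-score covariance, so they carry over unchanged; only the diagonal terms shrink to ρᵢσᵢ².
True-score variance = [1.7²·0.91 + 1.3²·0.80 + 0.9²·0.82] + 3.888 = 4.6461 + 3.888 = 8.5341.
Reliability = 8.5341 / 9.278 = 0.9198.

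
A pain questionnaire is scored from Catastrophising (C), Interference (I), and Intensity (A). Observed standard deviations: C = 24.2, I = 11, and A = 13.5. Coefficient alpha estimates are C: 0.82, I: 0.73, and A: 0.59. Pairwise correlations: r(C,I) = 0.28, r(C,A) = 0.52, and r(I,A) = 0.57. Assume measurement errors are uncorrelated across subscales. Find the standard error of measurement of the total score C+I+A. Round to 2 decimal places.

14.59

Var(total) = 888.89 + 658.13 = 1547.02.
True-score variance = 676.082 + 658.13 = 1334.21, so reliability = 0.8624.
Error variance = 1547.02 − 1334.21 = 212.808; SEM = √212.808 = 14.59.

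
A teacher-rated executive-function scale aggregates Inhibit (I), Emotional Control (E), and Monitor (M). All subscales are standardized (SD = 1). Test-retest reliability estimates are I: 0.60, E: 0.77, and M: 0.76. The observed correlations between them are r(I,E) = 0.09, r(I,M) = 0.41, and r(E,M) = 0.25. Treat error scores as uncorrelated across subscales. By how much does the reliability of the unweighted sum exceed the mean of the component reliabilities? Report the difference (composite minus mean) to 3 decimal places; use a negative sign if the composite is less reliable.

Var(sum) = 3 + 1.5 = 4.5; true-score variance = 2.13 + 1.5 = 3.63; composite reliability = 0.8067.
Mean component reliability = 0.7100.
Difference = 0.8067 − 0.7100 = 0.097.

0.097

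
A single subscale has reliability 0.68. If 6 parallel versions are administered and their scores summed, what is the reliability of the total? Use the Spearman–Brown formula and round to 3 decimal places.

0.927

ρ_k = kρ / (1 + (k−1)ρ) = 6·0.68 / (1 + 5·0.68) = 4.080 / 4.400 = 0.927.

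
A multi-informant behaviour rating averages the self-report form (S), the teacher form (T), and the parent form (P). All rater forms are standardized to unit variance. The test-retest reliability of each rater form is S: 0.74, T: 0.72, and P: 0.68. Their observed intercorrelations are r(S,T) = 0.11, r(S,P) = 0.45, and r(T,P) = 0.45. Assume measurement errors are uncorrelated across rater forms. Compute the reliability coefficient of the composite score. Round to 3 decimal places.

Var(S+T+P) = 3 + 2·[0.11 + 0.45 + 0.45] = 3 + 2.02 = 5.02.
With uncorrelated errors the cross-covariances are all true-score covariance, so they carry over unchanged; only the diagonal terms shrink to ρᵢσᵢ².
True-score variance = [0.74 + 0.72 + 0.68] + 2.02 = 2.14 + 2.02 = 4.16.
Reliability = 4.16 / 5.02 = 0.829.

0.829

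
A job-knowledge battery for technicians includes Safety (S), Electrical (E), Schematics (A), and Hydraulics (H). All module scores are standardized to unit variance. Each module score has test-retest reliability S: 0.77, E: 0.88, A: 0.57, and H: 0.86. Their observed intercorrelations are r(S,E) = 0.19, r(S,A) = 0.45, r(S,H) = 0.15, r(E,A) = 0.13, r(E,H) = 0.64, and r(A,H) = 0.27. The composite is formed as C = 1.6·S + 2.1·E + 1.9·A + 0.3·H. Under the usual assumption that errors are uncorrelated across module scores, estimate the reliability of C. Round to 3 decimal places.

Var(C) = 1.6² + 2.1² + 1.9² + 0.3² + 2·[3.36·0.19 + 3.04·0.45 + 0.48·0.15 + 3.99·0.13 + 0.63·0.64 + 0.57·0.27] = 10.67 + 6.3084 = 16.9784.
With uncorrelated errors the cross-covariances are all true-score covariance, so they carry over unchanged; only the diagonal terms shrink to ρᵢσᵢ².
True-score variance = [1.6²·0.77 + 2.1²·0.88 + 1.9²·0.57 + 0.3²·0.86] + 6.3084 = 7.9871 + 6.3084 = 14.2955.
Reliability = 14.2955 / 16.9784 = 0.842.

0.842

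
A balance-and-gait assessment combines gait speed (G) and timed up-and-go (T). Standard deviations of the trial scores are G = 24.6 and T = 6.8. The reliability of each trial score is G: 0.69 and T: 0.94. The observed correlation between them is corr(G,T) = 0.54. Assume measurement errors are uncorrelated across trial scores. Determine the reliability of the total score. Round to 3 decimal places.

Var(G+T) = 24.6² + 6.8² + 2·[24.6·6.8·0.54] = 651.4 + 180.662 = 832.062.
Under uncorrelated errors the observed covariances equal the true-score covariances, so only the own-variance terms attenuate.
True-score variance = [24.6²·0.69 + 6.8²·0.94] + 180.662 = 461.026 + 180.662 = 641.688.
Reliability = 641.688 / 832.062 = 0.771.

0.771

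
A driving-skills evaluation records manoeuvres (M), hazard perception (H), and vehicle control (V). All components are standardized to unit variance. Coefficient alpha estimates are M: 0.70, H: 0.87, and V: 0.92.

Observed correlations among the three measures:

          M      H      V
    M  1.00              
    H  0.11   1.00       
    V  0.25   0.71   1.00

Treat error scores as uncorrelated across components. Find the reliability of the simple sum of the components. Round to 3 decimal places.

Var(M+H+V) = 3 + 2·[0.11 + 0.25 + 0.71] = 3 + 2.14 = 5.14.
Because errors are independent across components, Cov(Tᵢ,Tⱼ) = Cov(Xᵢ,Xⱼ); the off-diagonal part of the true-score variance is the same as above.
True-score variance = [0.70 + 0.87 + 0.92] + 2.14 = 2.49 + 2.14 = 4.63.
Reliability = 4.63 / 5.14 = 0.901.

0.901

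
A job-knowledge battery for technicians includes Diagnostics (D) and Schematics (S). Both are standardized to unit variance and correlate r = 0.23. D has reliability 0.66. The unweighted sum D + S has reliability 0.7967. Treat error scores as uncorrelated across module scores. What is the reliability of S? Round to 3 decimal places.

Var(D+S) = 2 + 2·0.23 = 2.460.
True-score variance = ρ_D + ρ_S + 2·0.23, so 0.7967 = (0.66 + ρ_S + 0.46) / 2.460.
ρ_S = 0.7967·2.460 − 0.66 − 0.46 = 0.840.

0.840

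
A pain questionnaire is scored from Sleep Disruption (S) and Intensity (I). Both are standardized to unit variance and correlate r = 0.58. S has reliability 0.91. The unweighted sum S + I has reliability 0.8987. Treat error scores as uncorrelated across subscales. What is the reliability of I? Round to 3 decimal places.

0.770

Var(S+I) = 2 + 2·0.58 = 3.160.
True-score variance = ρ_S + ρ_I + 2·0.58, so 0.8987 = (0.91 + ρ_I + 1.16) / 3.160.
ρ_I = 0.8987·3.160 − 0.91 − 1.16 = 0.770.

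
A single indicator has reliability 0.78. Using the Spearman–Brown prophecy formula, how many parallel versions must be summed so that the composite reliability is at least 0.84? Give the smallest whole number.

2

k ≥ ρ*(1−ρ₁)/(ρ₁(1−ρ*)) = 0.84·0.22 / (0.78·0.16) = 1.481.
Smallest integer k = 2.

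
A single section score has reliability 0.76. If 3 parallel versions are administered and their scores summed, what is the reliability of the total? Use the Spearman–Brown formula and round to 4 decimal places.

0.9048

ρ_k = kρ / (1 + (k−1)ρ) = 3·0.76 / (1 + 2·0.76) = 2.280 / 2.520 = 0.9048.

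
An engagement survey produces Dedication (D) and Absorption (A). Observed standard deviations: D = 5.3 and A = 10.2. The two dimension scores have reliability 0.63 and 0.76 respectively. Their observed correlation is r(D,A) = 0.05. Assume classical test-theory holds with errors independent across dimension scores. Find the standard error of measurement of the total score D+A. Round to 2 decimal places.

5.95

Var(total) = 132.13 + 5.406 = 137.536.
True-score variance = 96.7671 + 5.406 = 102.173, so reliability = 0.7429.
Error variance = 137.536 − 102.173 = 35.3629; SEM = √35.3629 = 5.95.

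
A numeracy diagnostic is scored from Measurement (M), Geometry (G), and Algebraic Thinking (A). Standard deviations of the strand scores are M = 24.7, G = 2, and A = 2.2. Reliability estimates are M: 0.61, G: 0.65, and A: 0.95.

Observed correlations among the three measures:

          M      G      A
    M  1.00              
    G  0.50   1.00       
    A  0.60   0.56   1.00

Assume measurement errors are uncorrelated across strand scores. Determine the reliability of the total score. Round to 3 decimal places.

Var(M+G+A) = 24.7² + 2² + 2.2² + 2·[24.7·2·0.50 + 24.7·2.2·0.60 + 2·2.2·0.56] = 618.93 + 119.536 = 738.466.
Because errors are independent across components, Cov(Tᵢ,Tⱼ) = Cov(Xᵢ,Xⱼ); the off-diagonal part of the true-score variance is the same as above.
True-score variance = [24.7²·0.61 + 2²·0.65 + 2.2²·0.95] + 119.536 = 379.353 + 119.536 = 498.889.
Reliability = 498.889 / 738.466 = 0.676.

0.676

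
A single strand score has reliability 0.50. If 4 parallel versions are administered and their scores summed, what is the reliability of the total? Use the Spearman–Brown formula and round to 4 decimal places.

0.8000

ρ_k = kρ / (1 + (k−1)ρ) = 4·0.50 / (1 + 3·0.50) = 2.000 / 2.500 = 0.8000.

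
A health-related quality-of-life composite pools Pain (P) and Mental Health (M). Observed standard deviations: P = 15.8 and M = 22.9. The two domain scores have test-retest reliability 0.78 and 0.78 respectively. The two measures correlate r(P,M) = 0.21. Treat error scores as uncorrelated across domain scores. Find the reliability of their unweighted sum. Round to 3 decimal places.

0.816

Var(P+M) = 15.8² + 22.9² + 2·[15.8·22.9·0.21] = 774.05 + 151.964 = 926.014.
With uncorrelated errors the cross-covariances are all true-score covariance, so they carry over unchanged; only the diagonal terms shrink to ρᵢσᵢ².
True-score variance = [15.8²·0.78 + 22.9²·0.78] + 151.964 = 603.759 + 151.964 = 755.723.
Reliability = 755.723 / 926.014 = 0.816.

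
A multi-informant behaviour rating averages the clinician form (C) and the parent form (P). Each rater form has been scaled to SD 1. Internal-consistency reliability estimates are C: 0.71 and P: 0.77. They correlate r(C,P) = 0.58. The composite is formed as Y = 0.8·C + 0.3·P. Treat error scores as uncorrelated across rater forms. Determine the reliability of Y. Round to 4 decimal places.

Var(Y) = 0.8² + 0.3² + 2·[0.24·0.58] = 0.73 + 0.2784 = 1.0084.
Under uncorrelated errors the observed covariances equal the true-score covariances, so only the own-variance terms attenuate.
True-score variance = [0.8²·0.71 + 0.3²·0.77] + 0.2784 = 0.5237 + 0.2784 = 0.8021.
Reliability = 0.8021 / 1.0084 = 0.7954.

0.7954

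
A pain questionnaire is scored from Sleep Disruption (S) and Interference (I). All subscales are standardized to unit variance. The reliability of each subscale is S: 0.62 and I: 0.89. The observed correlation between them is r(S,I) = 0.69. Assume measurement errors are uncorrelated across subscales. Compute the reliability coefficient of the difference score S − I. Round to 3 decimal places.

Var(S−I) = 1 + 1 − 2·0.69 = 2 − 1.38 = 0.62.
Because errors are independent across components, Cov(Tᵢ,Tⱼ) = Cov(Xᵢ,Xⱼ); the off-diagonal part of the true-score variance is the same as above.
True-score variance = [0.62 + 0.89] − 1.38 = 1.51 − 1.38 = 0.13.
Reliability = 0.13 / 0.62 = 0.210.

0.210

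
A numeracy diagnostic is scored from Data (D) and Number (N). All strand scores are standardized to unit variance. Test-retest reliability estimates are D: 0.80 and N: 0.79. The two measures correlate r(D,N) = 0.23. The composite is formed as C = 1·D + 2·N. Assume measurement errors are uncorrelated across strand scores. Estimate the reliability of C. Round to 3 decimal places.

0.824

Var(C) = 1 + 2² + 2·[2·0.23] = 5 + 0.92 = 5.92.
Because errors are independent across components, Cov(Tᵢ,Tⱼ) = Cov(Xᵢ,Xⱼ); the off-diagonal part of the true-score variance is the same as above.
True-score variance = [0.80 + 2²·0.79] + 0.92 = 3.96 + 0.92 = 4.88.
Reliability = 4.88 / 5.92 = 0.824.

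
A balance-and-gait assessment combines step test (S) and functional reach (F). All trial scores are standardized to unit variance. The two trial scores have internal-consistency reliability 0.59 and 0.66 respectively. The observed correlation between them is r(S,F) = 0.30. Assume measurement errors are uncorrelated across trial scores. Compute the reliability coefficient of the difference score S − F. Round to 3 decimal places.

Var(S−F) = 1 + 1 − 2·0.30 = 2 − 0.6 = 1.4.
With uncorrelated errors the cross-covariances are all true-score covariance, so they carry over unchanged; only the diagonal terms shrink to ρᵢσᵢ².
True-score variance = [0.59 + 0.66] − 0.6 = 1.25 − 0.6 = 0.65.
Reliability = 0.65 / 1.4 = 0.464.

0.464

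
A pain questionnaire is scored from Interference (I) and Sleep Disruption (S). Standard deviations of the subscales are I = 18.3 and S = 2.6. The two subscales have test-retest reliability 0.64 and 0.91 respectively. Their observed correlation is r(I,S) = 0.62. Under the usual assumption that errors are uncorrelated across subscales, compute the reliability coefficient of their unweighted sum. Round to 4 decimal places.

0.6976

Var(I+S) = 18.3² + 2.6² + 2·[18.3·2.6·0.62] = 341.65 + 58.9992 = 400.649.
Because errors are independent across components, Cov(Tᵢ,Tⱼ) = Cov(Xᵢ,Xⱼ); the off-diagonal part of the true-score variance is the same as above.
True-score variance = [18.3²·0.64 + 2.6²·0.91] + 58.9992 = 220.481 + 58.9992 = 279.48.
Reliability = 279.48 / 400.649 = 0.6976.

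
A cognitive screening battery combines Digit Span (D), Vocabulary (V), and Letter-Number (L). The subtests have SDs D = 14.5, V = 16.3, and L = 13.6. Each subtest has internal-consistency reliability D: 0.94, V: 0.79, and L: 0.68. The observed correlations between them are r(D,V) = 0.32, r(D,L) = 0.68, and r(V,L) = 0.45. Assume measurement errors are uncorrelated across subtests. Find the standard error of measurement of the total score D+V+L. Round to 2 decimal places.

11.30

Var(total) = 660.9 + 618.968 = 1279.87.
True-score variance = 533.303 + 618.968 = 1152.27, so reliability = 0.9003.
Error variance = 1279.87 − 1152.27 = 127.597; SEM = √127.597 = 11.30.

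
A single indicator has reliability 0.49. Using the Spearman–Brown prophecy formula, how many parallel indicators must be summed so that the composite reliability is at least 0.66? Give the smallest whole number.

3

k ≥ ρ*(1−ρ₁)/(ρ₁(1−ρ*)) = 0.66·0.51 / (0.49·0.34) = 2.020.
Smallest integer k = 3.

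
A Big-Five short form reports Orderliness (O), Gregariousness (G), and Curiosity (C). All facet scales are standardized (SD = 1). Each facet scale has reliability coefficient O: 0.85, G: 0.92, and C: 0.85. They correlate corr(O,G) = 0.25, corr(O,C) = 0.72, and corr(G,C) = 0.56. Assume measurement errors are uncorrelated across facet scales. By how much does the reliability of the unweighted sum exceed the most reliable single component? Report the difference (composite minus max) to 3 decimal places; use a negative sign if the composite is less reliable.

Var(sum) = 3 + 3.06 = 6.06; true-score variance = 2.62 + 3.06 = 5.68; composite reliability = 0.9373.
Max component reliability = 0.9200.
Difference = 0.9373 − 0.9200 = 0.017.

0.017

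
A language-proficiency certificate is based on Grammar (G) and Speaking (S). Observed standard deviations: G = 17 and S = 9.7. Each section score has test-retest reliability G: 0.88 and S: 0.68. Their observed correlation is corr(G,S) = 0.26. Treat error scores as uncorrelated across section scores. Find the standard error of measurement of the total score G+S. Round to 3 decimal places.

8.049

Var(total) = 383.09 + 85.748 = 468.838.
True-score variance = 318.301 + 85.748 = 404.049, so reliability = 0.8618.
Error variance = 468.838 − 404.049 = 64.7888; SEM = √64.7888 = 8.049.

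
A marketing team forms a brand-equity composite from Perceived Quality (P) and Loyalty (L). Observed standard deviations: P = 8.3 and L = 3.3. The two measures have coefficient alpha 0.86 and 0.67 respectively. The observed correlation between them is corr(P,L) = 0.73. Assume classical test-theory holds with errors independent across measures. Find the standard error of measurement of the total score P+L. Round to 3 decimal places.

Var(total) = 79.78 + 39.9894 = 119.769.
True-score variance = 66.5417 + 39.9894 = 106.531, so reliability = 0.8895.
Error variance = 119.769 − 106.531 = 13.2383; SEM = √13.2383 = 3.638.

3.638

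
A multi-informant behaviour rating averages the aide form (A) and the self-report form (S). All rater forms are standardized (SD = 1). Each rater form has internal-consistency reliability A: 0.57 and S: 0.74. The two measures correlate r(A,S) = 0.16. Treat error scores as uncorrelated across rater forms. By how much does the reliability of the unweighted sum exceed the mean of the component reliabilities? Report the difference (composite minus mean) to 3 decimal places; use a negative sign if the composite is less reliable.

0.048

Var(sum) = 2 + 0.32 = 2.32; true-score variance = 1.31 + 0.32 = 1.63; composite reliability = 0.7026.
Mean component reliability = 0.6550.
Difference = 0.7026 − 0.6550 = 0.048.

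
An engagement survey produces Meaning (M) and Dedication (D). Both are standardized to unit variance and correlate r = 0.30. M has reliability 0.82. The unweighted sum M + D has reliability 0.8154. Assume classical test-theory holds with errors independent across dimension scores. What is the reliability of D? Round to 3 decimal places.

Var(M+D) = 2 + 2·0.30 = 2.600.
True-score variance = ρ_M + ρ_D + 2·0.30, so 0.8154 = (0.82 + ρ_D + 0.60) / 2.600.
ρ_D = 0.8154·2.600 − 0.82 − 0.60 = 0.700.

0.700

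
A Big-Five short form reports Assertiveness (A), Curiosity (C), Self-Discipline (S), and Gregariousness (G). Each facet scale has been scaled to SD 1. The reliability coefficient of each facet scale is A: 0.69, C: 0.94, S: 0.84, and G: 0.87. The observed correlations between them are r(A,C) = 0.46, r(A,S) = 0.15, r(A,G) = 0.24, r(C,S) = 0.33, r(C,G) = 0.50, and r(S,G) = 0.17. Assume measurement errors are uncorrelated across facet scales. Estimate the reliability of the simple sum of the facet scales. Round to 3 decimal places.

0.914

Var(A+C+S+G) = 4 + 2·[0.46 + 0.15 + 0.24 + 0.33 + 0.50 + 0.17] = 4 + 3.7 = 7.7.
Under uncorrelated errors the observed covariances equal the true-score covariances, so only the own-variance terms attenuate.
True-score variance = [0.69 + 0.94 + 0.84 + 0.87] + 3.7 = 3.34 + 3.7 = 7.04.
Reliability = 7.04 / 7.7 = 0.914.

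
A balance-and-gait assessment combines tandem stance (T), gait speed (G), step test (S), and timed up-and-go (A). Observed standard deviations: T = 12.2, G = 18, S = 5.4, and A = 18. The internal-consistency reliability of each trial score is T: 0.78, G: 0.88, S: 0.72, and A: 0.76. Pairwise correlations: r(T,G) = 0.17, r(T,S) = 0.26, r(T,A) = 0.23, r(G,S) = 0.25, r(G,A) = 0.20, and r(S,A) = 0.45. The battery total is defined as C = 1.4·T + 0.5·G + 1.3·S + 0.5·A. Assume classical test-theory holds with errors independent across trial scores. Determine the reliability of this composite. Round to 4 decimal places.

0.8676

Var(C) = 1.4²·12.2² + 0.5²·18² + 1.3²·5.4² + 0.5²·18² + 2·[0.7·12.2·18·0.17 + 1.82·12.2·5.4·0.26 + 0.7·12.2·18·0.23 + 0.65·18·5.4·0.25 + 0.25·18·18·0.20 + 0.65·5.4·18·0.45] = 503.007 + 306.177 = 809.184.
Under uncorrelated errors the observed covariances equal the true-score covariances, so only the own-variance terms attenuate.
True-score variance = [1.4²·12.2²·0.78 + 0.5²·18²·0.88 + 1.3²·5.4²·0.72 + 0.5²·18²·0.76] + 306.177 = 395.868 + 306.177 = 702.045.
Reliability = 702.045 / 809.184 = 0.8676.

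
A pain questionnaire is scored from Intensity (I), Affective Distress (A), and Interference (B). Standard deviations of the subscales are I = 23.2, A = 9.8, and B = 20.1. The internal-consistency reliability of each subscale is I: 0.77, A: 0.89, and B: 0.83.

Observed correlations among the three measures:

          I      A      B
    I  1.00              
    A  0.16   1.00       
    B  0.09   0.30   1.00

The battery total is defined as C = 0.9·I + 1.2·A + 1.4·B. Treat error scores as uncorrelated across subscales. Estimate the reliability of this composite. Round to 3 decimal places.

0.857

Var(C) = 0.9²·23.2² + 1.2²·9.8² + 1.4²·20.1² + 2·[1.08·23.2·9.8·0.16 + 1.26·23.2·20.1·0.09 + 1.68·9.8·20.1·0.30] = 1366.13 + 382.893 = 1749.02.
With uncorrelated errors the cross-covariances are all true-score covariance, so they carry over unchanged; only the diagonal terms shrink to ρᵢσᵢ².
True-score variance = [0.9²·23.2²·0.77 + 1.2²·9.8²·0.89 + 1.4²·20.1²·0.83] + 382.893 = 1116.03 + 382.893 = 1498.92.
Reliability = 1498.92 / 1749.02 = 0.857.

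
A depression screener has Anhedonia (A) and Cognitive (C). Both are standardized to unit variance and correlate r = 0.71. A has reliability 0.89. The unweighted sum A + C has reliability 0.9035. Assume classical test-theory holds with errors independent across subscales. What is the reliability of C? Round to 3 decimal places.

0.780

Var(A+C) = 2 + 2·0.71 = 3.420.
True-score variance = ρ_A + ρ_C + 2·0.71, so 0.9035 = (0.89 + ρ_C + 1.42) / 3.420.
ρ_C = 0.9035·3.420 − 0.89 − 1.42 = 0.780.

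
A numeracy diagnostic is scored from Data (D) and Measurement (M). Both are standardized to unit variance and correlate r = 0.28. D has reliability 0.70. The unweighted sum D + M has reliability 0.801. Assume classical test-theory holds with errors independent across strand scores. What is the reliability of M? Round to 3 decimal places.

Var(D+M) = 2 + 2·0.28 = 2.560.
True-score variance = ρ_D + ρ_M + 2·0.28, so 0.801 = (0.70 + ρ_M + 0.56) / 2.560.
ρ_M = 0.801·2.560 − 0.70 − 0.56 = 0.791.

0.791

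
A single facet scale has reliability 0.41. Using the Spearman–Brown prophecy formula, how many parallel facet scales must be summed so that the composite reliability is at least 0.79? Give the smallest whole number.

k ≥ ρ*(1−ρ₁)/(ρ₁(1−ρ*)) = 0.79·0.59 / (0.41·0.21) = 5.413.
Smallest integer k = 6.

6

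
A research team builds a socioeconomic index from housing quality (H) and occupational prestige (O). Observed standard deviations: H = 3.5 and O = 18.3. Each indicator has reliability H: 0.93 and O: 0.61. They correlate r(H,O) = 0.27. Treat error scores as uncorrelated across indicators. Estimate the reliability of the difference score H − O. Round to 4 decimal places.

Var(H−O) = 3.5² + 18.3² − 2·3.5·18.3·0.27 = 347.14 − 34.587 = 312.553.
With uncorrelated errors the cross-covariances are all true-score covariance, so they carry over unchanged; only the diagonal terms shrink to ρᵢσᵢ².
True-score variance = [3.5²·0.93 + 18.3²·0.61] − 34.587 = 215.675 − 34.587 = 181.088.
Reliability = 181.088 / 312.553 = 0.5794.

0.5794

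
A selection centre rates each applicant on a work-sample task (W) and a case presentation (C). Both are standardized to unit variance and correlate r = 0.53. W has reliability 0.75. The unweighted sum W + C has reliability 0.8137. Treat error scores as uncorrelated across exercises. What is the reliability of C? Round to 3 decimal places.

0.680

Var(W+C) = 2 + 2·0.53 = 3.060.
True-score variance = ρ_W + ρ_C + 2·0.53, so 0.8137 = (0.75 + ρ_C + 1.06) / 3.060.
ρ_C = 0.8137·3.060 − 0.75 − 1.06 = 0.680.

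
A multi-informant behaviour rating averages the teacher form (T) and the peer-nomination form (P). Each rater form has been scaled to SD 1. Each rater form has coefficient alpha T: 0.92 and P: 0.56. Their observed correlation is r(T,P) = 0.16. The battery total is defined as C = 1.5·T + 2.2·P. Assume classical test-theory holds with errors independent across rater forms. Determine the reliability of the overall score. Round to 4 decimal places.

0.7165

Var(C) = 1.5² + 2.2² + 2·[3.3·0.16] = 7.09 + 1.056 = 8.146.
Under uncorrelated errors the observed covariances equal the true-score covariances, so only the own-variance terms attenuate.
True-score variance = [1.5²·0.92 + 2.2²·0.56] + 1.056 = 4.7804 + 1.056 = 5.8364.
Reliability = 5.8364 / 8.146 = 0.7165.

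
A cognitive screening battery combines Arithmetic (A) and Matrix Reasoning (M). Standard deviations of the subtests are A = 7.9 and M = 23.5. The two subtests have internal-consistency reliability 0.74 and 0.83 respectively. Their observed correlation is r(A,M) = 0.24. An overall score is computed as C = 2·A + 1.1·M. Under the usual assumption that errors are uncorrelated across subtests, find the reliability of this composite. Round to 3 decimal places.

0.840

Var(C) = 2²·7.9² + 1.1²·23.5² + 2·[2.2·7.9·23.5·0.24] = 917.863 + 196.046 = 1113.91.
With uncorrelated errors the cross-covariances are all true-score covariance, so they carry over unchanged; only the diagonal terms shrink to ρᵢσᵢ².
True-score variance = [2²·7.9²·0.74 + 1.1²·23.5²·0.83] + 196.046 = 739.358 + 196.046 = 935.405.
Reliability = 935.405 / 1113.91 = 0.840.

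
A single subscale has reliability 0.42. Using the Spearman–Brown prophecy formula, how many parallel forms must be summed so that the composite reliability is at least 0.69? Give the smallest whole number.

k ≥ ρ*(1−ρ₁)/(ρ₁(1−ρ*)) = 0.69·0.58 / (0.42·0.31) = 3.074.
Smallest integer k = 4.

4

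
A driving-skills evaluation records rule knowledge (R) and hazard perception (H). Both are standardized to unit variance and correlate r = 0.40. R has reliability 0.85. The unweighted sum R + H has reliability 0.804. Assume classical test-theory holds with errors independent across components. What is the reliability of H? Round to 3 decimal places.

0.601

Var(R+H) = 2 + 2·0.40 = 2.800.
True-score variance = ρ_R + ρ_H + 2·0.40, so 0.804 = (0.85 + ρ_H + 0.80) / 2.800.
ρ_H = 0.804·2.800 − 0.85 − 0.80 = 0.601.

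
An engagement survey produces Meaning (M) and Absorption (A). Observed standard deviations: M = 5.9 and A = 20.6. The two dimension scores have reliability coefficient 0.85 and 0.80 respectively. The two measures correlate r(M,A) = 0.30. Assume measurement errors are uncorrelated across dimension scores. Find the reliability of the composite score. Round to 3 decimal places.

Var(M+A) = 5.9² + 20.6² + 2·[5.9·20.6·0.30] = 459.17 + 72.924 = 532.094.
Because errors are independent across components, Cov(Tᵢ,Tⱼ) = Cov(Xᵢ,Xⱼ); the off-diagonal part of the true-score variance is the same as above.
True-score variance = [5.9²·0.85 + 20.6²·0.80] + 72.924 = 369.077 + 72.924 = 442.001.
Reliability = 442.001 / 532.094 = 0.831.

0.831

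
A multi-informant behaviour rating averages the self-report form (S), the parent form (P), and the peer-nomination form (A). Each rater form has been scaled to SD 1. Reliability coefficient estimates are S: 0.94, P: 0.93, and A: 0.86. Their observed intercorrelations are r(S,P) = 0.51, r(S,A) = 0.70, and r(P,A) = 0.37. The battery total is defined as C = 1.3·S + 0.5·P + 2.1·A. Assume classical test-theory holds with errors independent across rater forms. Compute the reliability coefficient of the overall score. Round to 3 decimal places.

0.937

Var(C) = 1.3² + 0.5² + 2.1² + 2·[0.65·0.51 + 2.73·0.70 + 1.05·0.37] = 6.35 + 5.262 = 11.612.
Because errors are independent across components, Cov(Tᵢ,Tⱼ) = Cov(Xᵢ,Xⱼ); the off-diagonal part of the true-score variance is the same as above.
True-score variance = [1.3²·0.94 + 0.5²·0.93 + 2.1²·0.86] + 5.262 = 5.6137 + 5.262 = 10.8757.
Reliability = 10.8757 / 11.612 = 0.937.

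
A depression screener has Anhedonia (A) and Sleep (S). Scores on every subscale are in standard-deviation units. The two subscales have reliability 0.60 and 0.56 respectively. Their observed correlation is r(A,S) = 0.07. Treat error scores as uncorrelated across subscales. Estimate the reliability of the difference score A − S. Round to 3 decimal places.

Var(A−S) = 1 + 1 − 2·0.07 = 2 − 0.14 = 1.86.
Under uncorrelated errors the observed covariances equal the true-score covariances, so only the own-variance terms attenuate.
True-score variance = [0.60 + 0.56] − 0.14 = 1.16 − 0.14 = 1.02.
Reliability = 1.02 / 1.86 = 0.548.

0.548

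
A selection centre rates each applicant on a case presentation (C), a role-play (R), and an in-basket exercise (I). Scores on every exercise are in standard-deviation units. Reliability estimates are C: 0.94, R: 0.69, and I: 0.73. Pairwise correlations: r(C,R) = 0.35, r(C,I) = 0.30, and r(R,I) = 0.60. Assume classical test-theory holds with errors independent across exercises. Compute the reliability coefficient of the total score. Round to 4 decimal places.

Var(C+R+I) = 3 + 2·[0.35 + 0.30 + 0.60] = 3 + 2.5 = 5.5.
Because errors are independent across components, Cov(Tᵢ,Tⱼ) = Cov(Xᵢ,Xⱼ); the off-diagonal part of the true-score variance is the same as above.
True-score variance = [0.94 + 0.69 + 0.73] + 2.5 = 2.36 + 2.5 = 4.86.
Reliability = 4.86 / 5.5 = 0.8836.

0.8836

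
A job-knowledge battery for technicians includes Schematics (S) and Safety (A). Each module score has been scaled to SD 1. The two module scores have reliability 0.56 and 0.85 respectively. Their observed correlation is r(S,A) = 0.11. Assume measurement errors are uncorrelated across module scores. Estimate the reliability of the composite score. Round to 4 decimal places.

Var(S+A) = 2 + 2·[0.11] = 2 + 0.22 = 2.22.
With uncorrelated errors the cross-covariances are all true-score covariance, so they carry over unchanged; only the diagonal terms shrink to ρᵢσᵢ².
True-score variance = [0.56 + 0.85] + 0.22 = 1.41 + 0.22 = 1.63.
Reliability = 1.63 / 2.22 = 0.7342.

0.7342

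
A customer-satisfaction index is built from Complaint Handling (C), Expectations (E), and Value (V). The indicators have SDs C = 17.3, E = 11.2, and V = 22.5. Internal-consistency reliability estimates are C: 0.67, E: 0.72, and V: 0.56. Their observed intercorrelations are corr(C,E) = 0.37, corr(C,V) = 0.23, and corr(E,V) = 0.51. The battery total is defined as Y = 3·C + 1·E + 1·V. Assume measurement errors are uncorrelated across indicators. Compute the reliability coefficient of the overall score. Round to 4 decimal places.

0.7479

Var(Y) = 3²·17.3² + 11.2² + 22.5² + 2·[3·17.3·11.2·0.37 + 3·17.3·22.5·0.23 + 11.2·22.5·0.51] = 3325.3 + 1224.35 = 4549.65.
Because errors are independent across components, Cov(Tᵢ,Tⱼ) = Cov(Xᵢ,Xⱼ); the off-diagonal part of the true-score variance is the same as above.
True-score variance = [3²·17.3²·0.67 + 11.2²·0.72 + 22.5²·0.56] + 1224.35 = 2178.54 + 1224.35 = 3402.89.
Reliability = 3402.89 / 4549.65 = 0.7479.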